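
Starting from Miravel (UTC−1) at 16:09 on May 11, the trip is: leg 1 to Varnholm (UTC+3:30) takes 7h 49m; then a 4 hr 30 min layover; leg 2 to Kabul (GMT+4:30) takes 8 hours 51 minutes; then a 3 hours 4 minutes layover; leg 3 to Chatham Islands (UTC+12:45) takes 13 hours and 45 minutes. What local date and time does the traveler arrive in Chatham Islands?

19:53 on May 13

Convert departure to UTC: 16:09 + 1:00 = 17:09 UTC on May 11.
Add 7 hours 49 minutes leg 1 → 00:58 UTC (May 12).
Add 4 hours 30 minutes layover in Varnholm → 05:28 UTC.
Add 8 hours and 51 minutes leg 2 → 14:19 UTC.
Add 3 hours 4 minutes layover in Kabul → 17:23 UTC.
Add 13 hours 45 minutes leg 3 → 07:08 UTC (May 13).
Chatham Islands is UTC+12:45, so local arrival = 07:08 + 12:45 = 19:53 on May 13.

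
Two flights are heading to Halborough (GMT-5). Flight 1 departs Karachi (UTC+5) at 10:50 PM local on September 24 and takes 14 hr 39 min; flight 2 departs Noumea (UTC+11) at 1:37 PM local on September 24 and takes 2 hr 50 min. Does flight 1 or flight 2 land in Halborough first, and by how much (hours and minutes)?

the second, by 27 hours 2 minutes

Flight 1 in UTC: 10:50 PM − 5:00 = 5:50 PM on Sep 24.
+14 hours and 39 minutes → arrive 8:29 AM UTC on Sep 25.
Flight 2 in UTC: 1:37 PM − 11:00 = 2:37 AM on Sep 24.
+2 hours and 50 minutes → arrive 5:27 AM UTC on Sep 24.
Flight 2 lands earlier by 27 hours 2 minutes.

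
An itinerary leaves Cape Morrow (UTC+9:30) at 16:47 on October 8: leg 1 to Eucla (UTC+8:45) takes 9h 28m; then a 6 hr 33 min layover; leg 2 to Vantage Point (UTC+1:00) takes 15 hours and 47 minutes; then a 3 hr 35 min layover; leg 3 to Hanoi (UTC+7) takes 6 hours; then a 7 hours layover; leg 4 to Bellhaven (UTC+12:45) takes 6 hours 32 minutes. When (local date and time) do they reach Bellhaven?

02:57 on October 11

Convert departure to UTC: 16:47 − 9:30 = 07:17 UTC on Oct 8.
Add 9 hours 28 minutes leg 1 → 16:45 UTC.
Add 6 hours 33 minutes layover in Eucla → 23:18 UTC.
Add 15 hours 47 minutes leg 2 → 15:05 UTC (Oct 9).
Add 3 hours and 35 minutes layover in Vantage Point → 18:40 UTC.
Add 6 hours leg 3 → 00:40 UTC (Oct 10).
Add 7 hours layover in Hanoi → 07:40 UTC.
Add 6 hours 32 minutes leg 4 → 14:12 UTC.
Bellhaven is UTC+12:45, so local arrival = 14:12 + 12:45 = 02:57 on Oct 11.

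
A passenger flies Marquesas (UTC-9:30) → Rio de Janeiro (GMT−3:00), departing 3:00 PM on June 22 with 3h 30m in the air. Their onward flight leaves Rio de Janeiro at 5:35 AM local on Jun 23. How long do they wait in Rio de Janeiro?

Convert departure to UTC: 3:00 PM + 9:30 = 12:30 AM UTC on Jun 23.
Add 3 hours and 30 minutes flight time → 4:00 AM UTC.
Rio de Janeiro is UTC−3:00, so local arrival = 4:00 AM − 3:00 = 1:00 AM on Jun 23.
Layover = 5:35 AM − 1:00 AM = 4 hours 35 minutes.

4 hours 35 minutes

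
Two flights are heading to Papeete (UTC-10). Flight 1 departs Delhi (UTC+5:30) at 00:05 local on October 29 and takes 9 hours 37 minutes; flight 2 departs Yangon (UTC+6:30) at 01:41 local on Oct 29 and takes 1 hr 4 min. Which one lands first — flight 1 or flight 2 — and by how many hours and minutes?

Flight 1 in UTC: 00:05 − 5:30 = 18:35 on Oct 28.
+9 hours 37 minutes → arrive 04:12 UTC on Oct 29.
Flight 2 in UTC: 01:41 − 6:30 = 19:11 on Oct 28.
+1 hour and 4 minutes → arrive 20:15 UTC on Oct 28.
Flight 2 lands earlier by 7 hours 57 minutes.

the second, by 7 hours 57 minutes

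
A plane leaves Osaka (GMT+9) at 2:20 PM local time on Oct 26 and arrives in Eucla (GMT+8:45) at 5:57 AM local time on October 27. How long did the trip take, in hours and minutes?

Eucla is 0:15 behind Osaka.
Clock-face elapsed time (ignoring zones) is 15 hours 37 minutes.
Actual elapsed = 15 hours 37 minutes + 0:15 = 15 hours 52 minutes.

15 hours 52 minutes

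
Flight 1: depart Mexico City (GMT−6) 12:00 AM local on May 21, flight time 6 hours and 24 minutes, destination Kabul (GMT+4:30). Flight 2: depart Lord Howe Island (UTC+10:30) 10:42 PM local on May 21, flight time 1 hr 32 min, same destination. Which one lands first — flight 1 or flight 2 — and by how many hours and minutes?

the first, by 1 hour 20 minutes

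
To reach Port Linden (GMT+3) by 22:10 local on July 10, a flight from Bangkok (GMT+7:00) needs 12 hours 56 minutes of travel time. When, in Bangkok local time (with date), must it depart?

Target arrival in UTC: 22:10 − 3:00 = 19:10 on Jul 10.
Subtract 12 hours and 56 minutes → departure 06:14 UTC on Jul 10.
Bangkok is UTC+7:00: 06:14 + 7:00 = 13:14 on Jul 10.

13:14 on July 10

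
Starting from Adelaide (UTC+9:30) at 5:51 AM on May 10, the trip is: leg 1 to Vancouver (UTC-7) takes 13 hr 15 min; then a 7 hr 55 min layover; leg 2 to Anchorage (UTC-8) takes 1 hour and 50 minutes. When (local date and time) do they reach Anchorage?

Convert departure to UTC: 5:51 AM − 9:30 = 8:21 PM UTC on May 9.
Add 13 hours 15 minutes leg 1 → 9:36 AM UTC (May 10).
Add 7 hours and 55 minutes layover in Vancouver → 5:31 PM UTC.
Add 1 hour and 50 minutes leg 2 → 7:21 PM UTC.
Anchorage is UTC−8:00, so local arrival = 7:21 PM − 8:00 = 11:21 AM on May 10.

11:21 AM on May 10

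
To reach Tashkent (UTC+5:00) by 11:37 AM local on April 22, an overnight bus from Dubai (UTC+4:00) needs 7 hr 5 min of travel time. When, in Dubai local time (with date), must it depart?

3:32 AM on April 22

Target arrival in UTC: 11:37 AM − 5:00 = 6:37 AM on Apr 22.
Subtract 7 hours 5 minutes → departure 11:32 PM UTC on Apr 21.
Dubai is UTC+4:00: 11:32 PM + 4:00 = 3:32 AM on Apr 22.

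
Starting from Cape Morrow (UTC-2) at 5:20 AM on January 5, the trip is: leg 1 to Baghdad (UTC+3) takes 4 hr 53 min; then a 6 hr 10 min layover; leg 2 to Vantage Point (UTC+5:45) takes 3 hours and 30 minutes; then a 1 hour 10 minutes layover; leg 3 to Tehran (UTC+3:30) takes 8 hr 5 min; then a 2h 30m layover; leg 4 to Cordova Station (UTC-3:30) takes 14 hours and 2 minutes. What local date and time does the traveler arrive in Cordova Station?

8:10 PM on January 6

Convert departure to UTC: 5:20 AM + 2:00 = 7:20 AM UTC on Jan 5.
Add 4 hours 53 minutes leg 1 → 12:13 PM UTC.
Add 6 hours 10 minutes layover in Baghdad → 6:23 PM UTC.
Add 3 hours and 30 minutes leg 2 → 9:53 PM UTC.
Add 1 hour 10 minutes layover in Vantage Point → 11:03 PM UTC.
Add 8 hours 5 minutes leg 3 → 7:08 AM UTC (Jan 6).
Add 2 hours and 30 minutes layover in Tehran → 9:38 AM UTC.
Add 14 hours and 2 minutes leg 4 → 11:40 PM UTC.
Cordova Station is UTC−3:30, so local arrival = 11:40 PM − 3:30 = 8:10 PM on Jan 6.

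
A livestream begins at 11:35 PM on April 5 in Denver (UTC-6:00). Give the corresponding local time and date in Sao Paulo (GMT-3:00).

In UTC: 11:35 PM + 6:00 = 5:35 AM on Apr 6.
Sao Paulo is UTC−3:00: 5:35 AM − 3:00 = 2:35 AM on Apr 6.

2:35 AM on April 6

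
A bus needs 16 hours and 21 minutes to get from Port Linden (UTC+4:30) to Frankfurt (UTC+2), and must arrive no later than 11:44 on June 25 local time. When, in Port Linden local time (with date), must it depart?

21:53 on Jun 24

Target arrival in UTC: 11:44 − 2:00 = 09:44 on Jun 25.
Subtract 16 hours 21 minutes → departure 17:23 UTC on Jun 24.
Port Linden is UTC+4:30: 17:23 + 4:30 = 21:53 on Jun 24.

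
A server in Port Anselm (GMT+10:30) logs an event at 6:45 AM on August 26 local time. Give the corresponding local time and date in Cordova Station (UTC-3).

5:15 PM on August 25

In UTC: 6:45 AM − 10:30 = 8:15 PM on Aug 25.
Cordova Station is UTC−3:00: 8:15 PM − 3:00 = 5:15 PM on Aug 25.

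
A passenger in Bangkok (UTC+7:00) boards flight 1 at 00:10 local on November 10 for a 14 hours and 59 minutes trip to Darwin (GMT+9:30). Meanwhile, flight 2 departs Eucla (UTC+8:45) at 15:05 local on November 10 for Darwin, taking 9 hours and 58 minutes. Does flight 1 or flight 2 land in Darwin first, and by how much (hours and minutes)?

Flight 1 in UTC: 00:10 − 7:00 = 17:10 on Nov 9.
+14 hours 59 minutes → arrive 08:09 UTC on Nov 10.
Flight 2 in UTC: 15:05 − 8:45 = 06:20 on Nov 10.
+9 hours and 58 minutes → arrive 16:18 UTC on Nov 10.
Flight 1 lands earlier by 8 hours 9 minutes.

the first, by 8 hours 9 minutes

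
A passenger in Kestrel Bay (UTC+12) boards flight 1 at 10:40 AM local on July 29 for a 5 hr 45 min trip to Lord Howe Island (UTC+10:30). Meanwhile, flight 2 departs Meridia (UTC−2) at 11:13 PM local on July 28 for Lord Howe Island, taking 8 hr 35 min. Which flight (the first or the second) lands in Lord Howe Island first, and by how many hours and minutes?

the first, by 5 hours 23 minutes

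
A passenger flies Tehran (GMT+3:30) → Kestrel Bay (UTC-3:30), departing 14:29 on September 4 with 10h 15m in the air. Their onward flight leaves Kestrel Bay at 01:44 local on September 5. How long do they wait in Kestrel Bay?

Convert departure to UTC: 14:29 − 3:30 = 10:59 UTC on Sep 4.
Add 10 hours 15 minutes flight time → 21:14 UTC.
Kestrel Bay is UTC−3:30, so local arrival = 21:14 − 3:30 = 17:44 on Sep 4.
Layover = 01:44 − 17:44 (+1 day) = 8 hours.

8 hours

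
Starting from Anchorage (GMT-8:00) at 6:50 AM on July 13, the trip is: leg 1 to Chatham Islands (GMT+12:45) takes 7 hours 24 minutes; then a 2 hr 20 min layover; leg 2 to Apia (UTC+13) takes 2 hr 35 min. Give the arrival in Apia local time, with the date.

Convert departure to UTC: 6:50 AM + 8:00 = 2:50 PM UTC on Jul 13.
Add 7 hours and 24 minutes leg 1 → 10:14 PM UTC.
Add 2 hours and 20 minutes layover in Chatham Islands → 12:34 AM UTC (Jul 14).
Add 2 hours 35 minutes leg 2 → 3:09 AM UTC.
Apia is UTC+13:00, so local arrival = 3:09 AM + 13:00 = 4:09 PM on Jul 14.

4:09 PM on Jul 14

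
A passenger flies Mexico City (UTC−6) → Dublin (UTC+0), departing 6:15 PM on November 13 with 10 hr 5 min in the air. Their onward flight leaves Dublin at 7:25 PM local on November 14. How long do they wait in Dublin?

9 hours 5 minutes

Convert departure to UTC: 6:15 PM + 6:00 = 12:15 AM UTC on Nov 14.
Add 10 hours 5 minutes flight time → 10:20 AM UTC.
Dublin is UTC+0, so local arrival is the same: 10:20 AM on Nov 14.
Layover = 7:25 PM − 10:20 AM = 9 hours 5 minutes.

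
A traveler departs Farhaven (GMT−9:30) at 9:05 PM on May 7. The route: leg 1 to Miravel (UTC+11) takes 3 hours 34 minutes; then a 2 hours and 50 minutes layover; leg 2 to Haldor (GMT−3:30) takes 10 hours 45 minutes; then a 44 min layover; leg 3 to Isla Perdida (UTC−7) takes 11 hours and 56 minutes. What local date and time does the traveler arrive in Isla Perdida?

5:24 AM on May 9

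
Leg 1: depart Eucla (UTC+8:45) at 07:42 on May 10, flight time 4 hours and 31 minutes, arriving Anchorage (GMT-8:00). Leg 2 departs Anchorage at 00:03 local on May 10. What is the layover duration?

Convert departure to UTC: 07:42 − 8:45 = 22:57 UTC on May 9.
Add 4 hours 31 minutes flight time → 03:28 UTC (May 10).
Anchorage is UTC−8:00, so local arrival = 03:28 − 8:00 = 19:28 on May 9.
Layover = 00:03 − 19:28 (+1 day) = 4 hours 35 minutes.

4 hours 35 minutes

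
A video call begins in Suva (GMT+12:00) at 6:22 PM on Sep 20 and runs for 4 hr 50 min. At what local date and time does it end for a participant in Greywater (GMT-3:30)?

Greywater is 15:30 behind Suva.
After 4 hours 50 minutes it is 11:12 PM in Suva.
Shift by the zone difference: 11:12 PM − 15:30 = 7:42 AM on Sep 20 in Greywater.

7:42 AM on September 20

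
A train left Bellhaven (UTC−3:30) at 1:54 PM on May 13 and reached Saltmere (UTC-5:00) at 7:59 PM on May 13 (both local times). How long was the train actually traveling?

Saltmere is 1:30 behind Bellhaven.
Clock-face elapsed time (ignoring zones) is 6 hours 5 minutes.
Actual elapsed = 6 hours 5 minutes + 1:30 = 7 hours 35 minutes.

7 hours 35 minutes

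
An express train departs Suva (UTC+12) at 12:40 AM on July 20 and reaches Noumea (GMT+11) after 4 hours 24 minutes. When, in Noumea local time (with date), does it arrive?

4:04 AM on July 20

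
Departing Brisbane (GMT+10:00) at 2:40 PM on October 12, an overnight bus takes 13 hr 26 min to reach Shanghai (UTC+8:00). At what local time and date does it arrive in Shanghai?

2:06 AM on October 13

Shanghai is 2:00 behind Brisbane.
After 13 hours and 26 minutes it is 4:06 AM (Oct 13) in Brisbane.
Shift by the zone difference: 4:06 AM − 2:00 = 2:06 AM on Oct 13 in Shanghai.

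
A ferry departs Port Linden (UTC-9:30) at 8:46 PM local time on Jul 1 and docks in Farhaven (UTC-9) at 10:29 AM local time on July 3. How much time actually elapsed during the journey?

37 hours 13 minutes

Departure in UTC: 8:46 PM + 9:30 = 6:16 AM on Jul 2.
Arrival in UTC: 10:29 AM + 9:00 = 7:29 PM on Jul 3.
Elapsed = 7:29 PM − 6:16 AM (+1 day) = 37 hours 13 minutes.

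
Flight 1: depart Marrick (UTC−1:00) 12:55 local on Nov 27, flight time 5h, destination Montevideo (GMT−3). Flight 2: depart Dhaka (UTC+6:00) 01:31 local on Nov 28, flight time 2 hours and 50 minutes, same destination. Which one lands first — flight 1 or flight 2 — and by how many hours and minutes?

the first, by 3 hours 26 minutes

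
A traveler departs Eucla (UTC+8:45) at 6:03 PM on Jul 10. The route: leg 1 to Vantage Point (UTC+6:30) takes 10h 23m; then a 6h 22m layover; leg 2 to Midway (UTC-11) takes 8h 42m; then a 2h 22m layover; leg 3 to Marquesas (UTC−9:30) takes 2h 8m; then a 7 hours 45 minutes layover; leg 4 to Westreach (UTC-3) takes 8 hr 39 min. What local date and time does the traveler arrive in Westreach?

4:39 AM on July 12

Convert departure to UTC: 6:03 PM − 8:45 = 9:18 AM UTC on Jul 10.
Add 10 hours and 23 minutes leg 1 → 7:41 PM UTC.
Add 6 hours 22 minutes layover in Vantage Point → 2:03 AM UTC (Jul 11).
Add 8 hours and 42 minutes leg 2 → 10:45 AM UTC.
Add 2 hours 22 minutes layover in Midway → 1:07 PM UTC.
Add 2 hours 8 minutes leg 3 → 3:15 PM UTC.
Add 7 hours 45 minutes layover in Marquesas → 11:00 PM UTC.
Add 8 hours 39 minutes leg 4 → 7:39 AM UTC (Jul 12).
Westreach is UTC−3:00, so local arrival = 7:39 AM − 3:00 = 4:39 AM on Jul 12.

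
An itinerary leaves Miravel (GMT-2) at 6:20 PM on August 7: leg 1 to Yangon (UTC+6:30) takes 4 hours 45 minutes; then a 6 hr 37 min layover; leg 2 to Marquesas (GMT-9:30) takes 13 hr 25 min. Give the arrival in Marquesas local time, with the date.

11:37 AM on August 8

Convert departure to UTC: 6:20 PM + 2:00 = 8:20 PM UTC on Aug 7.
Add 4 hours and 45 minutes leg 1 → 1:05 AM UTC (Aug 8).
Add 6 hours and 37 minutes layover in Yangon → 7:42 AM UTC.
Add 13 hours 25 minutes leg 2 → 9:07 PM UTC.
Marquesas is UTC−9:30, so local arrival = 9:07 PM − 9:30 = 11:37 AM on Aug 8.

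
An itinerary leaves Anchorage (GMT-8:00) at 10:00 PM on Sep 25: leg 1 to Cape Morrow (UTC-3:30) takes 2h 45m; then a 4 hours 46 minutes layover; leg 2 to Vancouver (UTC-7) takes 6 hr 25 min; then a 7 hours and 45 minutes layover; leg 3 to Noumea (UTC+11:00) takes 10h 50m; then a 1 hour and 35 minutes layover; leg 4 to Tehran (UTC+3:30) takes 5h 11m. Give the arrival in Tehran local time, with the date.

Convert departure to UTC: 10:00 PM + 8:00 = 6:00 AM UTC on Sep 26.
Add 2 hours and 45 minutes leg 1 → 8:45 AM UTC.
Add 4 hours 46 minutes layover in Cape Morrow → 1:31 PM UTC.
Add 6 hours 25 minutes leg 2 → 7:56 PM UTC.
Add 7 hours and 45 minutes layover in Vancouver → 3:41 AM UTC (Sep 27).
Add 10 hours and 50 minutes leg 3 → 2:31 PM UTC.
Add 1 hour and 35 minutes layover in Noumea → 4:06 PM UTC.
Add 5 hours 11 minutes leg 4 → 9:17 PM UTC.
Tehran is UTC+3:30, so local arrival = 9:17 PM + 3:30 = 12:47 AM on Sep 28.

12:47 AM on September 28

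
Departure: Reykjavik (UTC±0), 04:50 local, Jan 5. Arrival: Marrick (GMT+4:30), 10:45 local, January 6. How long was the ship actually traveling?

25 hours 25 minutes

Departure is already UTC: 04:50 on Jan 5.
Arrival in UTC: 10:45 − 4:30 = 06:15 on Jan 6.
Elapsed = 06:15 − 04:50 (+1 day) = 25 hours 25 minutes.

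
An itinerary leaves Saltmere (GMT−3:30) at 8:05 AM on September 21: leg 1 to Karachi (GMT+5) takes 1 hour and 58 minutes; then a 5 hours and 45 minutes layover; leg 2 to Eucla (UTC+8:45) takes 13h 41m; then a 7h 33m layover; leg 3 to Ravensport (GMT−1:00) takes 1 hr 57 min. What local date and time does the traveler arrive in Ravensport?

5:29 PM on Sep 22

Convert departure to UTC: 8:05 AM + 3:30 = 11:35 AM UTC on Sep 21.
Add 1 hour 58 minutes leg 1 → 1:33 PM UTC.
Add 5 hours and 45 minutes layover in Karachi → 7:18 PM UTC.
Add 13 hours 41 minutes leg 2 → 8:59 AM UTC (Sep 22).
Add 7 hours and 33 minutes layover in Eucla → 4:32 PM UTC.
Add 1 hour and 57 minutes leg 3 → 6:29 PM UTC.
Ravensport is UTC−1:00, so local arrival = 6:29 PM − 1:00 = 5:29 PM on Sep 22.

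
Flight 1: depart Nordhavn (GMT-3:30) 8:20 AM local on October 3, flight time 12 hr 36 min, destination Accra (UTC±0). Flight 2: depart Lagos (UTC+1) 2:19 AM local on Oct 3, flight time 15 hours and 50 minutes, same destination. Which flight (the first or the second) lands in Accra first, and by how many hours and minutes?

the second, by 7 hours 17 minutes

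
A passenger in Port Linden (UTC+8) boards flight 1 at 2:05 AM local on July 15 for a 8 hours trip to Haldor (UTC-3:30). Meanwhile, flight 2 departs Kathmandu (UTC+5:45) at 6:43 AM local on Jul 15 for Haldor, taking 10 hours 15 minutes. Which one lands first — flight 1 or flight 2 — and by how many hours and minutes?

the first, by 9 hours 8 minutes

Flight 1 in UTC: 2:05 AM − 8:00 = 6:05 PM on Jul 14.
+8 hours → arrive 2:05 AM UTC on Jul 15.
Flight 2 in UTC: 6:43 AM − 5:45 = 12:58 AM on Jul 15.
+10 hours and 15 minutes → arrive 11:13 AM UTC on Jul 15.
Flight 1 lands earlier by 9 hours 8 minutes.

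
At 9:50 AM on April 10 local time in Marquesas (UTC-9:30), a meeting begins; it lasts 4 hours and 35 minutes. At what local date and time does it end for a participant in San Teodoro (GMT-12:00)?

11:55 AM on Apr 10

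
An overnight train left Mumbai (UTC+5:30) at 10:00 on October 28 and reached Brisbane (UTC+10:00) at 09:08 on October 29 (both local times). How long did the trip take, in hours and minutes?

Brisbane is 4:30 ahead of Mumbai.
Clock-face elapsed time (ignoring zones) is 23 hours 8 minutes.
Actual elapsed = 23 hours 8 minutes − 4:30 = 18 hours 38 minutes.

18 hours 38 minutes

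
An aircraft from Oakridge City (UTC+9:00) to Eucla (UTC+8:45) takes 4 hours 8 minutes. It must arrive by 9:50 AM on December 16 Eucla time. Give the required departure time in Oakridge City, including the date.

Target arrival in UTC: 9:50 AM − 8:45 = 1:05 AM on Dec 16.
Subtract 4 hours and 8 minutes → departure 8:57 PM UTC on Dec 15.
Oakridge City is UTC+9:00: 8:57 PM + 9:00 = 5:57 AM on Dec 16.

5:57 AM on Dec 16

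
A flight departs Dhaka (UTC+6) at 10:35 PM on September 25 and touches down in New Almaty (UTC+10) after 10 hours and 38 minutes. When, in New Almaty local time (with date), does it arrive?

Convert departure to UTC: 10:35 PM − 6:00 = 4:35 PM UTC on Sep 25.
Add 10 hours and 38 minutes travel time → 3:13 AM UTC (Sep 26).
New Almaty is UTC+10:00, so local arrival = 3:13 AM + 10:00 = 1:13 PM on Sep 26.

1:13 PM on September 26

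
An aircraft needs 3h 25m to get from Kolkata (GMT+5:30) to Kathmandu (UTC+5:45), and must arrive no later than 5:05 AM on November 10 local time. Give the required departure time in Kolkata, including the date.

1:25 AM on Nov 10

Target arrival in UTC: 5:05 AM − 5:45 = 11:20 PM on Nov 9.
Subtract 3 hours 25 minutes → departure 7:55 PM UTC on Nov 9.
Kolkata is UTC+5:30: 7:55 PM + 5:30 = 1:25 AM on Nov 10.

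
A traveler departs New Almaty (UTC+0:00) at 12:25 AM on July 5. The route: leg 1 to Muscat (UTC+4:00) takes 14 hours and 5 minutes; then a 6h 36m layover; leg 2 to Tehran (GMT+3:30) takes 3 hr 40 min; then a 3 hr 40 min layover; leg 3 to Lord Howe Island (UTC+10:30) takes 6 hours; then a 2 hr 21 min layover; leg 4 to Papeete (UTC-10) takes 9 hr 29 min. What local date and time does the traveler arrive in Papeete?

New Almaty is at UTC+0, so departure is already 12:25 AM UTC on Jul 5.
Add 14 hours 5 minutes leg 1 → 2:30 PM UTC.
Add 6 hours 36 minutes layover in Muscat → 9:06 PM UTC.
Add 3 hours 40 minutes leg 2 → 12:46 AM UTC (Jul 6).
Add 3 hours and 40 minutes layover in Tehran → 4:26 AM UTC.
Add 6 hours leg 3 → 10:26 AM UTC.
Add 2 hours 21 minutes layover in Lord Howe Island → 12:47 PM UTC.
Add 9 hours 29 minutes leg 4 → 10:16 PM UTC.
Papeete is UTC−10:00, so local arrival = 10:16 PM − 10:00 = 12:16 PM on Jul 6.

12:16 PM on Jul 6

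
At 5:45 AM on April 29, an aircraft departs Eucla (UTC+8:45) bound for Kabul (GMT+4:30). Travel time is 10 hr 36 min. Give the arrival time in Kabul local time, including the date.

12:06 PM on April 29

Kabul is 4:15 behind Eucla.
After 10 hours and 36 minutes it is 4:21 PM in Eucla.
Shift by the zone difference: 4:21 PM − 4:15 = 12:06 PM on Apr 29 in Kabul.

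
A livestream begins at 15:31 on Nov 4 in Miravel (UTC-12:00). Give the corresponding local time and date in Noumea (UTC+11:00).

14:31 on Nov 5

Noumea is 23:00 ahead of Miravel.
Shift by the zone difference: 15:31 + 23:00 = 14:31 on Nov 5 in Noumea.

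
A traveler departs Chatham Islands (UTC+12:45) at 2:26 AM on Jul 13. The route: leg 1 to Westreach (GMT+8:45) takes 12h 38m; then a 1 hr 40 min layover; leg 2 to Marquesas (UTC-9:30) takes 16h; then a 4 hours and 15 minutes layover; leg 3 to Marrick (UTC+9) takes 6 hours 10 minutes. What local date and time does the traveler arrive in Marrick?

3:24 PM on Jul 14

Convert departure to UTC: 2:26 AM − 12:45 = 1:41 PM UTC on Jul 12.
Add 12 hours 38 minutes leg 1 → 2:19 AM UTC (Jul 13).
Add 1 hour 40 minutes layover in Westreach → 3:59 AM UTC.
Add 16 hours leg 2 → 7:59 PM UTC.
Add 4 hours 15 minutes layover in Marquesas → 12:14 AM UTC (Jul 14).
Add 6 hours 10 minutes leg 3 → 6:24 AM UTC.
Marrick is UTC+9:00, so local arrival = 6:24 AM + 9:00 = 3:24 PM on Jul 14.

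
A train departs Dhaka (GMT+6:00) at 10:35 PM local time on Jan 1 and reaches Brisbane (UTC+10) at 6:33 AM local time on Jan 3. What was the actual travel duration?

27 hours 58 minutes

Brisbane is 4:00 ahead of Dhaka.
Clock-face elapsed time (ignoring zones) is 31 hours 58 minutes.
Actual elapsed = 31 hours 58 minutes − 4:00 = 27 hours 58 minutes.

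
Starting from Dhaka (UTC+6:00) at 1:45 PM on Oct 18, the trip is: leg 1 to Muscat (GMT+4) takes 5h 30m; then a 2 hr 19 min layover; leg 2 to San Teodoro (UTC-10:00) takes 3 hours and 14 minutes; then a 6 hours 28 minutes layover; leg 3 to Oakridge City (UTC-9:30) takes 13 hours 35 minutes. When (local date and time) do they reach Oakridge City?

Convert departure to UTC: 1:45 PM − 6:00 = 7:45 AM UTC on Oct 18.
Add 5 hours and 30 minutes leg 1 → 1:15 PM UTC.
Add 2 hours 19 minutes layover in Muscat → 3:34 PM UTC.
Add 3 hours 14 minutes leg 2 → 6:48 PM UTC.
Add 6 hours 28 minutes layover in San Teodoro → 1:16 AM UTC (Oct 19).
Add 13 hours 35 minutes leg 3 → 2:51 PM UTC.
Oakridge City is UTC−9:30, so local arrival = 2:51 PM − 9:30 = 5:21 AM on Oct 19.

5:21 AM on Oct 19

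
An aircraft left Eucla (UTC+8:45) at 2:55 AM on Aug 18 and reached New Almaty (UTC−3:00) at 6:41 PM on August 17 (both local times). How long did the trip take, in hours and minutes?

New Almaty is 11:45 behind Eucla.
Clock-face elapsed time (ignoring zones) is −8 hours 14 minutes.
Actual elapsed = −8 hours 14 minutes + 11:45 = 3 hours 31 minutes.

3 hours 31 minutes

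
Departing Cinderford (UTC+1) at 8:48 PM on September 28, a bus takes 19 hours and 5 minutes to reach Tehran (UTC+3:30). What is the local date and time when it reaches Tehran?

Convert departure to UTC: 8:48 PM − 1:00 = 7:48 PM UTC on Sep 28.
Add 19 hours and 5 minutes travel time → 2:53 PM UTC (Sep 29).
Tehran is UTC+3:30, so local arrival = 2:53 PM + 3:30 = 6:23 PM on Sep 29.

6:23 PM on Sep 29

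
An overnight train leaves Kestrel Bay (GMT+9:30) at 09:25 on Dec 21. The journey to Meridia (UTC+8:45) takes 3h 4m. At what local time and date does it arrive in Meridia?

11:44 on December 21

Meridia is 0:45 behind Kestrel Bay.
After 3 hours 4 minutes it is 12:29 in Kestrel Bay.
Shift by the zone difference: 12:29 − 0:45 = 11:44 on Dec 21 in Meridia.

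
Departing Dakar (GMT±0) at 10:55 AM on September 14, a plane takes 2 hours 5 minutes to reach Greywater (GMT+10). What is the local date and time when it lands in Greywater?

11:00 PM on Sep 14

Dakar is at UTC+0, so departure is already 10:55 AM UTC on Sep 14.
Add 2 hours 5 minutes travel time → 1:00 PM UTC.
Greywater is UTC+10:00, so local arrival = 1:00 PM + 10:00 = 11:00 PM on Sep 14.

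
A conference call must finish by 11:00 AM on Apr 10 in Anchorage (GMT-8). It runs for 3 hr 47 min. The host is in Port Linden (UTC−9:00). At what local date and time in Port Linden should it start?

6:13 AM on Apr 10

Target end time in UTC: 11:00 AM + 8:00 = 7:00 PM on Apr 10.
Subtract 3 hours and 47 minutes → start 3:13 PM UTC on Apr 10.
Port Linden is UTC−9:00: 3:13 PM − 9:00 = 6:13 AM on Apr 10.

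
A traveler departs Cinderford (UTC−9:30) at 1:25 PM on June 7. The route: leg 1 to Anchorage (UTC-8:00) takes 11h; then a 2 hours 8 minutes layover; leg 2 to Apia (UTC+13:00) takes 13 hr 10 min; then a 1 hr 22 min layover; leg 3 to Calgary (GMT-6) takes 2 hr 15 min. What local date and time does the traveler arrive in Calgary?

Convert departure to UTC: 1:25 PM + 9:30 = 10:55 PM UTC on Jun 7.
Add 11 hours leg 1 → 9:55 AM UTC (Jun 8).
Add 2 hours and 8 minutes layover in Anchorage → 12:03 PM UTC.
Add 13 hours and 10 minutes leg 2 → 1:13 AM UTC (Jun 9).
Add 1 hour 22 minutes layover in Apia → 2:35 AM UTC.
Add 2 hours and 15 minutes leg 3 → 4:50 AM UTC.
Calgary is UTC−6:00, so local arrival = 4:50 AM − 6:00 = 10:50 PM on Jun 8.

10:50 PM on Jun 8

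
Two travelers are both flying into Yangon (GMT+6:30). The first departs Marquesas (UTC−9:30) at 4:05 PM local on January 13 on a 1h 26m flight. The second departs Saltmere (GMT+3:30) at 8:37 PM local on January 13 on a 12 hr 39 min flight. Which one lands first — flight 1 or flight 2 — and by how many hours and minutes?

the first, by 2 hours 45 minutes

Flight 1 in UTC: 4:05 PM + 9:30 = 1:35 AM on Jan 14.
+1 hour 26 minutes → arrive 3:01 AM UTC on Jan 14.
Flight 2 in UTC: 8:37 PM − 3:30 = 5:07 PM on Jan 13.
+12 hours 39 minutes → arrive 5:46 AM UTC on Jan 14.
Flight 1 lands earlier by 2 hours 45 minutes.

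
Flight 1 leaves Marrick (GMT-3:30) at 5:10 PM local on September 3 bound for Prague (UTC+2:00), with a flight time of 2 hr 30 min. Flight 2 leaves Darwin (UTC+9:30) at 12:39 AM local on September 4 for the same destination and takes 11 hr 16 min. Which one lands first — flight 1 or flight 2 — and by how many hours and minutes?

the first, by 3 hours 15 minutes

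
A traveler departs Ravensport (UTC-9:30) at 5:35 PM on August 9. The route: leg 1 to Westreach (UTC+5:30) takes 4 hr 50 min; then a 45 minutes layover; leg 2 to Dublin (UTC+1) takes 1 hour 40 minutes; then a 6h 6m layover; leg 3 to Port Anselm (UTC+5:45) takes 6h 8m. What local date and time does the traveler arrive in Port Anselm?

Convert departure to UTC: 5:35 PM + 9:30 = 3:05 AM UTC on Aug 10.
Add 4 hours 50 minutes leg 1 → 7:55 AM UTC.
Add 45 minutes layover in Westreach → 8:40 AM UTC.
Add 1 hour and 40 minutes leg 2 → 10:20 AM UTC.
Add 6 hours 6 minutes layover in Dublin → 4:26 PM UTC.
Add 6 hours 8 minutes leg 3 → 10:34 PM UTC.
Port Anselm is UTC+5:45, so local arrival = 10:34 PM + 5:45 = 4:19 AM on Aug 11.

4:19 AM on August 11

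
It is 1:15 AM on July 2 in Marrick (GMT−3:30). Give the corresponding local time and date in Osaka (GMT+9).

Osaka is 12:30 ahead of Marrick.
Shift by the zone difference: 1:15 AM + 12:30 = 1:45 PM on Jul 2 in Osaka.

1:45 PM on July 2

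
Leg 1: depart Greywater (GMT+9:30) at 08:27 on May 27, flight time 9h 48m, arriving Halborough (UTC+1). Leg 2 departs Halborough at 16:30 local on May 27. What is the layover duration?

6 hours 45 minutes

Convert departure to UTC: 08:27 − 9:30 = 22:57 UTC on May 26.
Add 9 hours 48 minutes flight time → 08:45 UTC (May 27).
Halborough is UTC+1:00, so local arrival = 08:45 + 1:00 = 09:45 on May 27.
Layover = 16:30 − 09:45 = 6 hours 45 minutes.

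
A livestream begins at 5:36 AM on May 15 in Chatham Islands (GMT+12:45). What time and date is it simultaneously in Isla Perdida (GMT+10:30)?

3:21 AM on May 15

Isla Perdida is 2:15 behind Chatham Islands.
Shift by the zone difference: 5:36 AM − 2:15 = 3:21 AM on May 15 in Isla Perdida.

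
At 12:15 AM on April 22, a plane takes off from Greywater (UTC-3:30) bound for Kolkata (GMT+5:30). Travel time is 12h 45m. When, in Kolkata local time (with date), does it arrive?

10:00 PM on April 22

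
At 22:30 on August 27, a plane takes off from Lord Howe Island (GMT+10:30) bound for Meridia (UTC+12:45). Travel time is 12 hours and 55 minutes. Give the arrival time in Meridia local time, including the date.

13:40 on August 28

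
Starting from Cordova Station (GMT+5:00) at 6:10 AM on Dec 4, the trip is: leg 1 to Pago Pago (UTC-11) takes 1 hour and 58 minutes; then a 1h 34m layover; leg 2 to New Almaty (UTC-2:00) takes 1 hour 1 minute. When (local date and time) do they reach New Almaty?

Convert departure to UTC: 6:10 AM − 5:00 = 1:10 AM UTC on Dec 4.
Add 1 hour 58 minutes leg 1 → 3:08 AM UTC.
Add 1 hour 34 minutes layover in Pago Pago → 4:42 AM UTC.
Add 1 hour and 1 minute leg 2 → 5:43 AM UTC.
New Almaty is UTC−2:00, so local arrival = 5:43 AM − 2:00 = 3:43 AM on Dec 4.

3:43 AM on December 4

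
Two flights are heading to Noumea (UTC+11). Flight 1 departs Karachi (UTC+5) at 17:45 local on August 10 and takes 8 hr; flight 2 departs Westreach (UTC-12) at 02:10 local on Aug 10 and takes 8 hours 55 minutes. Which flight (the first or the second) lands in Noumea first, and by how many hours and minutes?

the first, by 2 hours 20 minutes

Flight 1 in UTC: 17:45 − 5:00 = 12:45 on Aug 10.
+8 hours → arrive 20:45 UTC on Aug 10.
Flight 2 in UTC: 02:10 + 12:00 = 14:10 on Aug 10.
+8 hours 55 minutes → arrive 23:05 UTC on Aug 10.
Flight 1 lands earlier by 2 hours 20 minutes.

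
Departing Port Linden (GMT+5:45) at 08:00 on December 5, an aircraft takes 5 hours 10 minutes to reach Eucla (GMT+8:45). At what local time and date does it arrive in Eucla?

Convert departure to UTC: 08:00 − 5:45 = 02:15 UTC on Dec 5.
Add 5 hours 10 minutes travel time → 07:25 UTC.
Eucla is UTC+8:45, so local arrival = 07:25 + 8:45 = 16:10 on Dec 5.

16:10 on Dec 5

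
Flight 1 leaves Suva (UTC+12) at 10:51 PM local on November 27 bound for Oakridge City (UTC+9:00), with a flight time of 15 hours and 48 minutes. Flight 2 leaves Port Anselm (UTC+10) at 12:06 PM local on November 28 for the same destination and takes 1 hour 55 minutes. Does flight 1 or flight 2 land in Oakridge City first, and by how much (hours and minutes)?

Flight 1 in UTC: 10:51 PM − 12:00 = 10:51 AM on Nov 27.
+15 hours 48 minutes → arrive 2:39 AM UTC on Nov 28.
Flight 2 in UTC: 12:06 PM − 10:00 = 2:06 AM on Nov 28.
+1 hour 55 minutes → arrive 4:01 AM UTC on Nov 28.
Flight 1 lands earlier by 1 hour 22 minutes.

the first, by 1 hour 22 minutes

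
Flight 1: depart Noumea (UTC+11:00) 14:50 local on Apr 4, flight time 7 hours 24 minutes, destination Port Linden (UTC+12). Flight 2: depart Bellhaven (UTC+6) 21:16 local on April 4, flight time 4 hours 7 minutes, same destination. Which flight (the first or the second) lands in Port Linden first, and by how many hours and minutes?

Flight 1 in UTC: 14:50 − 11:00 = 03:50 on Apr 4.
+7 hours 24 minutes → arrive 11:14 UTC on Apr 4.
Flight 2 in UTC: 21:16 − 6:00 = 15:16 on Apr 4.
+4 hours 7 minutes → arrive 19:23 UTC on Apr 4.
Flight 1 lands earlier by 8 hours 9 minutes.

the first, by 8 hours 9 minutes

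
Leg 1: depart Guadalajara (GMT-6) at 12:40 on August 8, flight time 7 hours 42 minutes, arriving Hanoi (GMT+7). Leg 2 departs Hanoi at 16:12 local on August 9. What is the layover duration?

Convert departure to UTC: 12:40 + 6:00 = 18:40 UTC on Aug 8.
Add 7 hours and 42 minutes flight time → 02:22 UTC (Aug 9).
Hanoi is UTC+7:00, so local arrival = 02:22 + 7:00 = 09:22 on Aug 9.
Layover = 16:12 − 09:22 = 6 hours 50 minutes.

6 hours 50 minutes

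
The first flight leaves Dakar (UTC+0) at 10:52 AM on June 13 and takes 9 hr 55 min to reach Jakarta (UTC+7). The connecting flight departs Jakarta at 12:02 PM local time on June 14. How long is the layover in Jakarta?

8 hours 15 minutes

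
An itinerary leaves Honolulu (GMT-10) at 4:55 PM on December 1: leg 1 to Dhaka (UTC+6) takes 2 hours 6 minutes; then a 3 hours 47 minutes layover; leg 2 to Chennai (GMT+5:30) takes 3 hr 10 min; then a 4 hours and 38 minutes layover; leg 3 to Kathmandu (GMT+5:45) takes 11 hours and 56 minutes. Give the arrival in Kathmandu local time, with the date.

10:17 AM on December 3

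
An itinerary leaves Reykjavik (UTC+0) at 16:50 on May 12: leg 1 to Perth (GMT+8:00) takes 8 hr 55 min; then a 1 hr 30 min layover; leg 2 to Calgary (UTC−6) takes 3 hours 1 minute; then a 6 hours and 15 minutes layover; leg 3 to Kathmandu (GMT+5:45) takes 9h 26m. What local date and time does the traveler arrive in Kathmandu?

03:42 on May 14

Reykjavik is at UTC+0, so departure is already 16:50 UTC on May 12.
Add 8 hours and 55 minutes leg 1 → 01:45 UTC (May 13).
Add 1 hour 30 minutes layover in Perth → 03:15 UTC.
Add 3 hours 1 minute leg 2 → 06:16 UTC.
Add 6 hours 15 minutes layover in Calgary → 12:31 UTC.
Add 9 hours 26 minutes leg 3 → 21:57 UTC.
Kathmandu is UTC+5:45, so local arrival = 21:57 + 5:45 = 03:42 on May 14.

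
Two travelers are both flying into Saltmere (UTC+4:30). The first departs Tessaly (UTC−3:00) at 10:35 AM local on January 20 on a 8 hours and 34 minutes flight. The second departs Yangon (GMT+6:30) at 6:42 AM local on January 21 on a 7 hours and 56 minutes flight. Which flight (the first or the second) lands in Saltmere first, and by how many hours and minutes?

Flight 1 in UTC: 10:35 AM + 3:00 = 1:35 PM on Jan 20.
+8 hours 34 minutes → arrive 10:09 PM UTC on Jan 20.
Flight 2 in UTC: 6:42 AM − 6:30 = 12:12 AM on Jan 21.
+7 hours 56 minutes → arrive 8:08 AM UTC on Jan 21.
Flight 1 lands earlier by 9 hours 59 minutes.

the first, by 9 hours 59 minutes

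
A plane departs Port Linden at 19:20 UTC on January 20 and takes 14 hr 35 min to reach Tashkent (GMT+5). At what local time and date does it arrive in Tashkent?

Departure is given in UTC: 19:20 on Jan 20.
Add 14 hours and 35 minutes → 09:55 UTC (Jan 21).
Tashkent is UTC+5:00: 09:55 + 5:00 = 14:55 on Jan 21.

14:55 on Jan 21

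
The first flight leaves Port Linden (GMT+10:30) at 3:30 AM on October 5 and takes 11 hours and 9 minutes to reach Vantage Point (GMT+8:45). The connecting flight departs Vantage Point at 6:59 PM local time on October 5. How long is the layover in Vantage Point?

6 hours 5 minutes

Convert departure to UTC: 3:30 AM − 10:30 = 5:00 PM UTC on Oct 4.
Add 11 hours 9 minutes flight time → 4:09 AM UTC (Oct 5).
Vantage Point is UTC+8:45, so local arrival = 4:09 AM + 8:45 = 12:54 PM on Oct 5.
Layover = 6:59 PM − 12:54 PM = 6 hours 5 minutes.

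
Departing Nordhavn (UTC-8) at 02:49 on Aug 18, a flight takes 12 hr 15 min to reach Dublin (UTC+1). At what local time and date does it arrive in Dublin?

Convert departure to UTC: 02:49 + 8:00 = 10:49 UTC on Aug 18.
Add 12 hours 15 minutes travel time → 23:04 UTC.
Dublin is UTC+1:00, so local arrival = 23:04 + 1:00 = 00:04 on Aug 19.

00:04 on August 19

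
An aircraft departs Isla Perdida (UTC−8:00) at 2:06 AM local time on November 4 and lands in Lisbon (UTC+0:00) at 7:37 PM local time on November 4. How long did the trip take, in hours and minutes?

9 hours 31 minutes

Departure in UTC: 2:06 AM + 8:00 = 10:06 AM on Nov 4.
Arrival is already UTC: 7:37 PM on Nov 4.
Elapsed = 7:37 PM − 10:06 AM = 9 hours 31 minutes.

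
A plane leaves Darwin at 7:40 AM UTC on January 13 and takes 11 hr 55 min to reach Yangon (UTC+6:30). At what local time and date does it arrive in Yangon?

Departure is given in UTC: 7:40 AM on Jan 13.
Add 11 hours 55 minutes → 7:35 PM UTC.
Yangon is UTC+6:30: 7:35 PM + 6:30 = 2:05 AM on Jan 14.

2:05 AM on January 14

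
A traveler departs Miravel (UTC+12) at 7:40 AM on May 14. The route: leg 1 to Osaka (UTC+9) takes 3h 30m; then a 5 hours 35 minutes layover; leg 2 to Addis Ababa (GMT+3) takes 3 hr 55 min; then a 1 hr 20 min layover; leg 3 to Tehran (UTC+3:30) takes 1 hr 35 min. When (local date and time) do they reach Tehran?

Convert departure to UTC: 7:40 AM − 12:00 = 7:40 PM UTC on May 13.
Add 3 hours 30 minutes leg 1 → 11:10 PM UTC.
Add 5 hours 35 minutes layover in Osaka → 4:45 AM UTC (May 14).
Add 3 hours 55 minutes leg 2 → 8:40 AM UTC.
Add 1 hour and 20 minutes layover in Addis Ababa → 10:00 AM UTC.
Add 1 hour 35 minutes leg 3 → 11:35 AM UTC.
Tehran is UTC+3:30, so local arrival = 11:35 AM + 3:30 = 3:05 PM on May 14.

3:05 PM on May 14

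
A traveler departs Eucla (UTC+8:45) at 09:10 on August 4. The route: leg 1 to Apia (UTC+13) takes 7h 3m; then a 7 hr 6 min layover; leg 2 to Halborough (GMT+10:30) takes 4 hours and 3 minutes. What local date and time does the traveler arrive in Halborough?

Convert departure to UTC: 09:10 − 8:45 = 00:25 UTC on Aug 4.
Add 7 hours 3 minutes leg 1 → 07:28 UTC.
Add 7 hours and 6 minutes layover in Apia → 14:34 UTC.
Add 4 hours 3 minutes leg 2 → 18:37 UTC.
Halborough is UTC+10:30, so local arrival = 18:37 + 10:30 = 05:07 on Aug 5.

05:07 on August 5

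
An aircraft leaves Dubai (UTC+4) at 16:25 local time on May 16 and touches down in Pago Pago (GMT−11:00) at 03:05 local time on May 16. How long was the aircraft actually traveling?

1 hour 40 minutes

Pago Pago is 15:00 behind Dubai.
Clock-face elapsed time (ignoring zones) is −13 hours 20 minutes.
Actual elapsed = −13 hours 20 minutes + 15:00 = 1 hour 40 minutes.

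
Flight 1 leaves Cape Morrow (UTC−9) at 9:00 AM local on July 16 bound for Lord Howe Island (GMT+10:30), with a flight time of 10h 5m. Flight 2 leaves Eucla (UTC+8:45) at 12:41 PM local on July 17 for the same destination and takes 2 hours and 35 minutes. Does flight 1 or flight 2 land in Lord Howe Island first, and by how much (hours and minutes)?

the first, by 2 hours 26 minutes

Flight 1 in UTC: 9:00 AM + 9:00 = 6:00 PM on Jul 16.
+10 hours 5 minutes → arrive 4:05 AM UTC on Jul 17.
Flight 2 in UTC: 12:41 PM − 8:45 = 3:56 AM on Jul 17.
+2 hours and 35 minutes → arrive 6:31 AM UTC on Jul 17.
Flight 1 lands earlier by 2 hours 26 minutes.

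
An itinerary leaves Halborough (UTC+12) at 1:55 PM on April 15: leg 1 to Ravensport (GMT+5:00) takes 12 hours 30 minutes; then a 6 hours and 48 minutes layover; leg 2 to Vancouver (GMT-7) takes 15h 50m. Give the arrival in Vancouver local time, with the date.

Convert departure to UTC: 1:55 PM − 12:00 = 1:55 AM UTC on Apr 15.
Add 12 hours and 30 minutes leg 1 → 2:25 PM UTC.
Add 6 hours and 48 minutes layover in Ravensport → 9:13 PM UTC.
Add 15 hours and 50 minutes leg 2 → 1:03 PM UTC (Apr 16).
Vancouver is UTC−7:00, so local arrival = 1:03 PM − 7:00 = 6:03 AM on Apr 16.

6:03 AM on April 16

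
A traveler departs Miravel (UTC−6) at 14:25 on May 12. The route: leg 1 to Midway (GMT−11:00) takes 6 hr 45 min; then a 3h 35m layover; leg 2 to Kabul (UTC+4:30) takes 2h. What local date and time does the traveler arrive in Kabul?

Convert departure to UTC: 14:25 + 6:00 = 20:25 UTC on May 12.
Add 6 hours 45 minutes leg 1 → 03:10 UTC (May 13).
Add 3 hours and 35 minutes layover in Midway → 06:45 UTC.
Add 2 hours leg 2 → 08:45 UTC.
Kabul is UTC+4:30, so local arrival = 08:45 + 4:30 = 13:15 on May 13.

13:15 on May 13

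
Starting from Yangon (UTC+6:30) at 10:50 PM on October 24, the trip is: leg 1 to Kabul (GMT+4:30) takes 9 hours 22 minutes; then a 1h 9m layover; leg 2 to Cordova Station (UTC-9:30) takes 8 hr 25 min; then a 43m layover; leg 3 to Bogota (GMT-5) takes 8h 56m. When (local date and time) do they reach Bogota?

3:55 PM on October 25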